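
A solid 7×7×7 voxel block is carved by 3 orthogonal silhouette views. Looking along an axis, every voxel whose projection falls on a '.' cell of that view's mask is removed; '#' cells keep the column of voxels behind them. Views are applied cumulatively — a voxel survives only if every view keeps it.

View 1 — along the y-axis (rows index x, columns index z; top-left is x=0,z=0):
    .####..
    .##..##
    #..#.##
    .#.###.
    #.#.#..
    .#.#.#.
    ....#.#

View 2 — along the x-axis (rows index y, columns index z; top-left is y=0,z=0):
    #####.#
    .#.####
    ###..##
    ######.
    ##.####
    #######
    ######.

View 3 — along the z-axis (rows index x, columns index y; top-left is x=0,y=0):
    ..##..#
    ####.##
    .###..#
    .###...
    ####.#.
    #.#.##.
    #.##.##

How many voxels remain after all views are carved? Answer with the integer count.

initial block: 7^3 = 343
after view 1 [y-axis, 24 of 49 cells solid] → remaining = 168
after view 2 [x-axis, 41 of 49 cells solid] → remaining = 142
after view 3 [z-axis, 30 of 49 cells solid] → remaining = 81

voxel count = 81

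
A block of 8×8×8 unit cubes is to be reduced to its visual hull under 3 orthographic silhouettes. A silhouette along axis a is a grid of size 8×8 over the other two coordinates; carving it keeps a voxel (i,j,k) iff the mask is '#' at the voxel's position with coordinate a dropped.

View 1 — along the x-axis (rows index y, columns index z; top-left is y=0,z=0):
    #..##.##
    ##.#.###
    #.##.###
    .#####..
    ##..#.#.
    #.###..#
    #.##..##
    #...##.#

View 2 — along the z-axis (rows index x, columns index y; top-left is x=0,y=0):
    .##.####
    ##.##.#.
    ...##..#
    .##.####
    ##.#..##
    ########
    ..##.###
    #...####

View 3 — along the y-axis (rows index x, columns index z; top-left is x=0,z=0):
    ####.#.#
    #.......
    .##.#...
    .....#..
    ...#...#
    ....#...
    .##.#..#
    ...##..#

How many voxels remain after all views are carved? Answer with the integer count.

72 voxels

start: 8×8×8 = 512 voxels
step 1: project along x, AND mask (40/64) → |grid| = 320
step 2: project along z, AND mask (43/64) → |grid| = 211
step 3: project along y, AND mask (21/64) → |grid| = 72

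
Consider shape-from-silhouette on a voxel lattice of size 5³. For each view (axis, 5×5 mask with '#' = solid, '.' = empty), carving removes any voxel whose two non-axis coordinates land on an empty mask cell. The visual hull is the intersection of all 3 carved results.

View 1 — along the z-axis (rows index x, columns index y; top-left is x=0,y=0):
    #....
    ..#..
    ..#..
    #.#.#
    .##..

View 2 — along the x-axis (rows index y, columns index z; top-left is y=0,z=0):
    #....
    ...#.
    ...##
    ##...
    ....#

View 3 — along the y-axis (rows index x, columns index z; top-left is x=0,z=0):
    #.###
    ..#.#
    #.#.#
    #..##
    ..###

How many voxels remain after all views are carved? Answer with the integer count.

before carving: 125 voxels (5×5×5)
[1] z-view keeps 8 columns → grid now 40
[2] x-view keeps 7 columns → grid now 12
[3] y-view keeps 15 columns → grid now 10

voxel count = 10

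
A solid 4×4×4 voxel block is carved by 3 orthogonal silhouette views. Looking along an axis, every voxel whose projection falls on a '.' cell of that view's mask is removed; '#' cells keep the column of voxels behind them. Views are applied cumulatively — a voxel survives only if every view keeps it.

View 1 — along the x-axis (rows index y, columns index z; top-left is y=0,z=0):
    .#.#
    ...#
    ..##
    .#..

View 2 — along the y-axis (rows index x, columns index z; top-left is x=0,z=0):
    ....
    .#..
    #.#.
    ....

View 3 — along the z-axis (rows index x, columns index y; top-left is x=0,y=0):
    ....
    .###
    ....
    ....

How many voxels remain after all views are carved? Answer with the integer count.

voxel count = 1

before carving: 64 voxels (4×4×4)
carve view 1 (along x, YZ-mask fill 6/16): 24 voxels remain
carve view 2 (along y, XZ-mask fill 3/16): 3 voxels remain
carve view 3 (along z, XY-mask fill 3/16): 1 voxels remain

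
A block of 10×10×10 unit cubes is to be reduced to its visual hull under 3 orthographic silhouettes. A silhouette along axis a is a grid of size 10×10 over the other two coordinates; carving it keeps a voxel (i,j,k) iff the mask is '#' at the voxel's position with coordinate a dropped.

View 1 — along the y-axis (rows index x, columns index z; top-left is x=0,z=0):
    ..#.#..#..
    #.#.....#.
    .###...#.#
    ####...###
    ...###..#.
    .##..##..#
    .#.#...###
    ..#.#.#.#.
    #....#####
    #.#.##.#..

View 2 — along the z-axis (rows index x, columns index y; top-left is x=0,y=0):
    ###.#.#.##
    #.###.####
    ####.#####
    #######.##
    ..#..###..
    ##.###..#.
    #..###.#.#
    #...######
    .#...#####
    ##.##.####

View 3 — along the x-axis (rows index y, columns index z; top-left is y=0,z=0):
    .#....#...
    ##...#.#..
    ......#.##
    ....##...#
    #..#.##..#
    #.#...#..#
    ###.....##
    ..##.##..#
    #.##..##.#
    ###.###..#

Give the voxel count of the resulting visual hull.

before carving: 1000 voxels (10×10×10)
step 1: project along y, AND mask (47/100) → |grid| = 470
step 2: project along z, AND mask (70/100) → |grid| = 333
step 3: project along x, AND mask (44/100) → |grid| = 142

142 voxels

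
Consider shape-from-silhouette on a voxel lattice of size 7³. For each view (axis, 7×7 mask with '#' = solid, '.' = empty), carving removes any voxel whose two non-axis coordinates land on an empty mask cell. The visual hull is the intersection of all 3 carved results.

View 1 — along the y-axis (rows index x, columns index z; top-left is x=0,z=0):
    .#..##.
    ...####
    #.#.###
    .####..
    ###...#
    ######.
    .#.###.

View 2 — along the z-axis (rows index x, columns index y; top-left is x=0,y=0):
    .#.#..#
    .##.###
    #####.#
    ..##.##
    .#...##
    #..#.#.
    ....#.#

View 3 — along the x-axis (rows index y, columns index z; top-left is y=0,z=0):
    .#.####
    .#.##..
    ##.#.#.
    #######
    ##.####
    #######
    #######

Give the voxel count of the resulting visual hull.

91 voxels

full grid |V| = 343
V1 y: intersect with XZ mask (30 set) -- 210 left
V2 z: intersect with XY mask (26 set) -- 113 left
V3 x: intersect with YZ mask (39 set) -- 91 left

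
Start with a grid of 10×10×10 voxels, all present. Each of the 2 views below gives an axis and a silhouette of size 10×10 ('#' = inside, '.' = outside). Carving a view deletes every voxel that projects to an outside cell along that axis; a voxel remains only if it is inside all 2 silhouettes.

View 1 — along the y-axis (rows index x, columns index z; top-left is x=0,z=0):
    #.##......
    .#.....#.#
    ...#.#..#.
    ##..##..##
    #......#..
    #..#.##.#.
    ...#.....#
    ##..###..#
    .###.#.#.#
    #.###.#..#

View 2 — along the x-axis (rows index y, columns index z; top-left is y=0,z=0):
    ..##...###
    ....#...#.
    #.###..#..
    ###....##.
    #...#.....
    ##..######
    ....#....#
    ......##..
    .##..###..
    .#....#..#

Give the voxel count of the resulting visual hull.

initial block: 10^3 = 1000
[1] y-view keeps 42 columns → grid now 420
[2] x-view keeps 39 columns → grid now 155

remaining voxels: 155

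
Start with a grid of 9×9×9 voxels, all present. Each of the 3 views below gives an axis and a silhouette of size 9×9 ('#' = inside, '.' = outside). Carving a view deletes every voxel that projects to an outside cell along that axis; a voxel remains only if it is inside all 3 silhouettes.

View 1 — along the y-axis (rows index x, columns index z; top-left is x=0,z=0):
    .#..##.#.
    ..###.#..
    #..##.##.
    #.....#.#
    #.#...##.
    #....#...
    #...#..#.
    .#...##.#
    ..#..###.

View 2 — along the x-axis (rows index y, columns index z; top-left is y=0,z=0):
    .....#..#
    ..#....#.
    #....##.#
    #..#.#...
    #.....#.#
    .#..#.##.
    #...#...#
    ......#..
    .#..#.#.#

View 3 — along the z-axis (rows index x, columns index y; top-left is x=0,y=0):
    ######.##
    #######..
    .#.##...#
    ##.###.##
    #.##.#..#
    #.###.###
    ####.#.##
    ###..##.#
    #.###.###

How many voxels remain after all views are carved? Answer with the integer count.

remaining voxels: 69

initial block: 9^3 = 729
V1 y: intersect with XZ mask (33 set) -- 297 left
V2 x: intersect with YZ mask (26 set) -- 103 left
V3 z: intersect with XY mask (58 set) -- 69 left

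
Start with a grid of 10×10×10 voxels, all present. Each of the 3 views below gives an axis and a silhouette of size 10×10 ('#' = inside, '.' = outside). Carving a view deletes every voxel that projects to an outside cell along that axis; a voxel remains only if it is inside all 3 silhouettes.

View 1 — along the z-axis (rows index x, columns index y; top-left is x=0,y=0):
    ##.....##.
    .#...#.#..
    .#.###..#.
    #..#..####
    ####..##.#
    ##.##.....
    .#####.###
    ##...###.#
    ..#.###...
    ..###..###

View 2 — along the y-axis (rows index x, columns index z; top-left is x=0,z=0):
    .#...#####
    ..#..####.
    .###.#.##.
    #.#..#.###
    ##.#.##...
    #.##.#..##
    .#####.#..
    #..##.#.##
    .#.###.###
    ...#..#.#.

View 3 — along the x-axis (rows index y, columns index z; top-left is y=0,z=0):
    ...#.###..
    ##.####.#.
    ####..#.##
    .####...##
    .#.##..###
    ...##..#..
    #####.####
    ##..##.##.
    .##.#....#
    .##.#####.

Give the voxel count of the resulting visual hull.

start: 10×10×10 = 1000 voxels
V1 z: intersect with XY mask (53 set) -- 530 left
V2 y: intersect with XZ mask (56 set) -- 294 left
V3 x: intersect with YZ mask (59 set) -- 173 left

remaining voxels: 173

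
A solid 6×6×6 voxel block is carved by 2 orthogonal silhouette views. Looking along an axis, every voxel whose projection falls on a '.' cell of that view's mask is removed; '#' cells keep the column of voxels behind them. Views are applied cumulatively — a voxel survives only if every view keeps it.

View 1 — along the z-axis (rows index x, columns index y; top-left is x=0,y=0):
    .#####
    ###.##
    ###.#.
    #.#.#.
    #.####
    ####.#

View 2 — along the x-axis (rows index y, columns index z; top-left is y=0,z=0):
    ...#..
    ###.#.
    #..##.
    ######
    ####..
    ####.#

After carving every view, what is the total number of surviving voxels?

voxel count = 97

full grid |V| = 216
V1 z: intersect with XY mask (27 set) -- 162 left
V2 x: intersect with YZ mask (23 set) -- 97 left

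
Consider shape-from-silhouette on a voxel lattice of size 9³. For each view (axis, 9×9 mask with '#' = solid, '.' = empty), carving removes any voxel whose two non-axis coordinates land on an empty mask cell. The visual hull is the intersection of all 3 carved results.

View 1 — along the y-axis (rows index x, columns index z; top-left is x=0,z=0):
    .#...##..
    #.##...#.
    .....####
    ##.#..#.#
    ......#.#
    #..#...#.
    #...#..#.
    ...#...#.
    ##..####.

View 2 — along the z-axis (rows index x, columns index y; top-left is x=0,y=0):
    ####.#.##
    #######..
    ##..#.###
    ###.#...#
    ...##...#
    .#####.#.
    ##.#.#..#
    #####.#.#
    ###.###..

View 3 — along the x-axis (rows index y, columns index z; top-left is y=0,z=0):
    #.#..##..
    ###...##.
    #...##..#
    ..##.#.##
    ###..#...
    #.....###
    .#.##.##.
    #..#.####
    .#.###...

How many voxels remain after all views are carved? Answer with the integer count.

remaining voxels: 94

initial block: 9^3 = 729
  1. axis=1 (XZ plane), |mask|=32  ⇒  voxels=288
  2. axis=2 (XY plane), |mask|=52  ⇒  voxels=187
  3. axis=0 (YZ plane), |mask|=41  ⇒  voxels=94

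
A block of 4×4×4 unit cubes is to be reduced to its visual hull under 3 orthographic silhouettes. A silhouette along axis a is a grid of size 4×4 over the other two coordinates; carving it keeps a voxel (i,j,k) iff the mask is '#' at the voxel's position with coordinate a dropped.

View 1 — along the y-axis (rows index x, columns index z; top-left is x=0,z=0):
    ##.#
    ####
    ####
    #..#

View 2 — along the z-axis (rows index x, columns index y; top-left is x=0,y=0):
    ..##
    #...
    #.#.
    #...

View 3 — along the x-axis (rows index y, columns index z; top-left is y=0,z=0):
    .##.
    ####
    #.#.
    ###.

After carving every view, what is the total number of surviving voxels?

before carving: 64 voxels (4×4×4)
carve view 1 (along y, XZ-mask fill 13/16): 52 voxels remain
carve view 2 (along z, XY-mask fill 6/16): 20 voxels remain
carve view 3 (along x, YZ-mask fill 11/16): 9 voxels remain

|visual hull| = 9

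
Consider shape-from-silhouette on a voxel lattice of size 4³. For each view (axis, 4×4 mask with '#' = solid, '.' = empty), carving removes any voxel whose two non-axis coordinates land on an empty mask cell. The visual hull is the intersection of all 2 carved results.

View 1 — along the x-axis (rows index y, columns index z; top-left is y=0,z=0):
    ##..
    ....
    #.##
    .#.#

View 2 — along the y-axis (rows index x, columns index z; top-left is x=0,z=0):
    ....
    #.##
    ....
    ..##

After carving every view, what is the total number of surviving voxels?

start: 4×4×4 = 64 voxels
carve view 1 (along x, YZ-mask fill 7/16): 28 voxels remain
carve view 2 (along y, XZ-mask fill 5/16): 8 voxels remain

|visual hull| = 8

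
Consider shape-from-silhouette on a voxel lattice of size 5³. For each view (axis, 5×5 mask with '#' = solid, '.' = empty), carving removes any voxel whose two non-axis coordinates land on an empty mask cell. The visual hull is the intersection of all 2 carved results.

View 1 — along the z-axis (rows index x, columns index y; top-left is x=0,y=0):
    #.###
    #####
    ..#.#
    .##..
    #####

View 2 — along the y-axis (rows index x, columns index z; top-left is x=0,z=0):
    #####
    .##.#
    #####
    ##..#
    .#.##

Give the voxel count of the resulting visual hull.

start: 5×5×5 = 125 voxels
V1 z: intersect with XY mask (18 set) -- 90 left
V2 y: intersect with XZ mask (19 set) -- 66 left

66 voxels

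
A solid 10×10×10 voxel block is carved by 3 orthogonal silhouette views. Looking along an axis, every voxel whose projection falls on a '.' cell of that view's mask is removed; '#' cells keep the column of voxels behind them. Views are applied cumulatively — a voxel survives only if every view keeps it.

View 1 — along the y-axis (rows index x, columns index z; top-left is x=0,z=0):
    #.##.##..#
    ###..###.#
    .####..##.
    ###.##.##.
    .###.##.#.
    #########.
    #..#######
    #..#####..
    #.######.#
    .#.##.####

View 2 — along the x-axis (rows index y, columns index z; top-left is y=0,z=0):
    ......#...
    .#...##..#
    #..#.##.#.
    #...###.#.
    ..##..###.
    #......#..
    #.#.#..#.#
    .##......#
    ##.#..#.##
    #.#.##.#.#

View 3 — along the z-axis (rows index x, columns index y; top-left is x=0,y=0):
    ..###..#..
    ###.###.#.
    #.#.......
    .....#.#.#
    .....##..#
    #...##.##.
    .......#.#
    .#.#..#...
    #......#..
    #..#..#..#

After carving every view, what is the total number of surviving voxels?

remaining voxels: 90

full grid |V| = 1000
after view 1 [y-axis, 70 of 100 cells solid] → remaining = 700
after view 2 [x-axis, 42 of 100 cells solid] → remaining = 294
after view 3 [z-axis, 35 of 100 cells solid] → remaining = 90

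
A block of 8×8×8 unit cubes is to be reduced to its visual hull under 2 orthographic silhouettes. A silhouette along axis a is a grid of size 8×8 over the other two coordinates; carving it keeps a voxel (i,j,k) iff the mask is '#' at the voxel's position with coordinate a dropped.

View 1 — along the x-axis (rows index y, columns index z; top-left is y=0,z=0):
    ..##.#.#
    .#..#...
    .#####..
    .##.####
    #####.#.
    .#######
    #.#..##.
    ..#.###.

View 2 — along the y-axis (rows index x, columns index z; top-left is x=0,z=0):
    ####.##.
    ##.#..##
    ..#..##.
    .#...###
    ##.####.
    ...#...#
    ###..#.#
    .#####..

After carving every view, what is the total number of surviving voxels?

|visual hull| = 171

before carving: 512 voxels (8×8×8)
carve view 1 (along x, YZ-mask fill 38/64): 304 voxels remain
carve view 2 (along y, XZ-mask fill 36/64): 171 voxels remain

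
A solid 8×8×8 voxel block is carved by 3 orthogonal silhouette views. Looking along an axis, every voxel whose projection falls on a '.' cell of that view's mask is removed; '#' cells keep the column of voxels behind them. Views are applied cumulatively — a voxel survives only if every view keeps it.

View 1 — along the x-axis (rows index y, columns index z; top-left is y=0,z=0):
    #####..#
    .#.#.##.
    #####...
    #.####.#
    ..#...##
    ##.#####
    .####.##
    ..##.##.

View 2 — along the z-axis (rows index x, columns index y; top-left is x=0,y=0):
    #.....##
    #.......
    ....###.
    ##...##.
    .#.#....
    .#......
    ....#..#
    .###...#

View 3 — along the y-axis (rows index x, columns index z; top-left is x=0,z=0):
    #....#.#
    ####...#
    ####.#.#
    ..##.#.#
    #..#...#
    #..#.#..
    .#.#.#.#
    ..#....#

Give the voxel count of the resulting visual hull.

voxel count = 44

full grid |V| = 512
  1. axis=0 (YZ plane), |mask|=41  ⇒  voxels=328
  2. axis=2 (XY plane), |mask|=20  ⇒  voxels=101
  3. axis=1 (XZ plane), |mask|=30  ⇒  voxels=44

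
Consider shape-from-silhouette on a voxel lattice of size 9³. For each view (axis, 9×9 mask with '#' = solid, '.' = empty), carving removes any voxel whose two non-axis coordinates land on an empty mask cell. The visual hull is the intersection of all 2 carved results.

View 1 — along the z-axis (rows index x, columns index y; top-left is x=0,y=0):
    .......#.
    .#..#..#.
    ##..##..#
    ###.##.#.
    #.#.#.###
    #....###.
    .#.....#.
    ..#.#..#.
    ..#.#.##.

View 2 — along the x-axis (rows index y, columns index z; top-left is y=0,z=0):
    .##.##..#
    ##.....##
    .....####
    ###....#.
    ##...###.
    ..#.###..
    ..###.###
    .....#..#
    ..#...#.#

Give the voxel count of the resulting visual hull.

remaining voxels: 134

full grid |V| = 729
V1 z: intersect with XY mask (34 set) -- 306 left
V2 x: intersect with YZ mask (37 set) -- 134 left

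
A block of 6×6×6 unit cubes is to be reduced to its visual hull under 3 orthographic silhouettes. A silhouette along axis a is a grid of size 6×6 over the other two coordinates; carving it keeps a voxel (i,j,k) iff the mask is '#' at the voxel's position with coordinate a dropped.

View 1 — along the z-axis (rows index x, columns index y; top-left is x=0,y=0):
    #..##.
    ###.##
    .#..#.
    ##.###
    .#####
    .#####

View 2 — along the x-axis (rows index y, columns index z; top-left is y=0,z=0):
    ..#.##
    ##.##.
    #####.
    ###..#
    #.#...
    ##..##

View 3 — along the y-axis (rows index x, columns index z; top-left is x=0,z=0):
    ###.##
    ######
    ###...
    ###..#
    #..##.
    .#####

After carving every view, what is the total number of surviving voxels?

initial block: 6^3 = 216
V1 z: intersect with XY mask (25 set) -- 150 left
V2 x: intersect with YZ mask (22 set) -- 88 left
V3 y: intersect with XZ mask (26 set) -- 68 left

68 voxels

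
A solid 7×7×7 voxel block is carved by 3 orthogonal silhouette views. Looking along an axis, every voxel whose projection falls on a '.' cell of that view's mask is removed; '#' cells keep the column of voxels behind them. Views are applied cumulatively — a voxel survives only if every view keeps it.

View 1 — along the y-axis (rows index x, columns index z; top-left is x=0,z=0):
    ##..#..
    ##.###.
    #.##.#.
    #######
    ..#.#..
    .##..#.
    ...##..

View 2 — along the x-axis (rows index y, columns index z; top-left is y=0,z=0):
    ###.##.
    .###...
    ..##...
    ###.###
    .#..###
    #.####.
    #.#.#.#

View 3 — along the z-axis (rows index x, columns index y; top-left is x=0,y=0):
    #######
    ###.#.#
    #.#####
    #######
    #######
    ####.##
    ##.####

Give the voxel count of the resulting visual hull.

before carving: 343 voxels (7×7×7)
step 1: project along y, AND mask (26/49) → |grid| = 182
step 2: project along x, AND mask (29/49) → |grid| = 112
step 3: project along z, AND mask (44/49) → |grid| = 99

voxel count = 99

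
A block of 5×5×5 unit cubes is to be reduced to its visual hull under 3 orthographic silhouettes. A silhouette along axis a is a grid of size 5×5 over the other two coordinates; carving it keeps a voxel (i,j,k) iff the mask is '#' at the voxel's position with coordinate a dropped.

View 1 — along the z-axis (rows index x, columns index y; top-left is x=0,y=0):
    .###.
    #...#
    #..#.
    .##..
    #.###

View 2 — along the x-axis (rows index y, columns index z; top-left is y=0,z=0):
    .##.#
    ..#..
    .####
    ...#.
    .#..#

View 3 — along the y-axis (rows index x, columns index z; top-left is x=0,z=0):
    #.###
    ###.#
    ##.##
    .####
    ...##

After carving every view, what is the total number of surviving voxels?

full grid |V| = 125
[1] z-view keeps 13 columns → grid now 65
[2] x-view keeps 11 columns → grid now 30
[3] y-view keeps 18 columns → grid now 23

remaining voxels: 23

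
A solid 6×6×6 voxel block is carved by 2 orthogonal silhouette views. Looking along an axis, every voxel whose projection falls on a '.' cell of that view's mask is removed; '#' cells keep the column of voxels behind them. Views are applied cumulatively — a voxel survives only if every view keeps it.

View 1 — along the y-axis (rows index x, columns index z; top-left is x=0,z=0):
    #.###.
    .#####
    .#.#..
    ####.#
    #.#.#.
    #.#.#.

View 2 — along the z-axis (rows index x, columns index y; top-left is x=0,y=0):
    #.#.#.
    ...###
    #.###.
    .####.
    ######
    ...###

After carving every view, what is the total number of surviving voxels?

82 voxels

start: 6×6×6 = 216 voxels
[1] y-view keeps 22 columns → grid now 132
[2] z-view keeps 23 columns → grid now 82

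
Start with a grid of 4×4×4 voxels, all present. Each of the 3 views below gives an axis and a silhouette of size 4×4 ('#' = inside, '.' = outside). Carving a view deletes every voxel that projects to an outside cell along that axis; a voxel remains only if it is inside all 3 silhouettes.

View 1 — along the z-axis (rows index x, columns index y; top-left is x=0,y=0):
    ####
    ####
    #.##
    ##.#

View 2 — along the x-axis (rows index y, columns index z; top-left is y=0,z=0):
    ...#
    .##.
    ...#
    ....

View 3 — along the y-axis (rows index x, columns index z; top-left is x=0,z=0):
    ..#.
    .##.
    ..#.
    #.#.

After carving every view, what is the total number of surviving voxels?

initial block: 4^3 = 64
[1] z-view keeps 14 columns → grid now 56
[2] x-view keeps 4 columns → grid now 13
[3] y-view keeps 6 columns → grid now 4

remaining voxels: 4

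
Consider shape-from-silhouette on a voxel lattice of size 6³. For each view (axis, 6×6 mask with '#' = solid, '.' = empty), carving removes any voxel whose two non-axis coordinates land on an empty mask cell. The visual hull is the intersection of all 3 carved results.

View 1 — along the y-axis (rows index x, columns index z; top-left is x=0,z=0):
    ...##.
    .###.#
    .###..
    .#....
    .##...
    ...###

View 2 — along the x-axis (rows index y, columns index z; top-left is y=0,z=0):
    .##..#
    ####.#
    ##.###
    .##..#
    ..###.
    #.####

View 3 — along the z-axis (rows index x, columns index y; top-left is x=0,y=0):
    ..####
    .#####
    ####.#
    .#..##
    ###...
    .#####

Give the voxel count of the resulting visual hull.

remaining voxels: 49

initial block: 6^3 = 216
step 1: project along y, AND mask (15/36) → |grid| = 90
step 2: project along x, AND mask (24/36) → |grid| = 63
step 3: project along z, AND mask (25/36) → |grid| = 49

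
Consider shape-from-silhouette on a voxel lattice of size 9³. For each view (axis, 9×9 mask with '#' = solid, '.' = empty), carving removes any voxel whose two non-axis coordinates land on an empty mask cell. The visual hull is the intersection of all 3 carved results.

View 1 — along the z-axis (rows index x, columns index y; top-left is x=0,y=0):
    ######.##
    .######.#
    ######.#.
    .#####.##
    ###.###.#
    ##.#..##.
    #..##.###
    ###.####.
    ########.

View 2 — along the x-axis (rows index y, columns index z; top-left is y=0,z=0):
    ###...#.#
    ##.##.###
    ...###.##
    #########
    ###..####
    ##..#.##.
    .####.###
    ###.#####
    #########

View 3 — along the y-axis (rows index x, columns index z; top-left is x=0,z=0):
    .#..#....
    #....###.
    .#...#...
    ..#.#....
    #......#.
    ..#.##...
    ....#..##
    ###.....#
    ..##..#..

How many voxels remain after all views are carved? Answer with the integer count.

|visual hull| = 128

full grid |V| = 729
after view 1 [z-axis, 62 of 81 cells solid] → remaining = 558
after view 2 [x-axis, 62 of 81 cells solid] → remaining = 423
after view 3 [y-axis, 25 of 81 cells solid] → remaining = 128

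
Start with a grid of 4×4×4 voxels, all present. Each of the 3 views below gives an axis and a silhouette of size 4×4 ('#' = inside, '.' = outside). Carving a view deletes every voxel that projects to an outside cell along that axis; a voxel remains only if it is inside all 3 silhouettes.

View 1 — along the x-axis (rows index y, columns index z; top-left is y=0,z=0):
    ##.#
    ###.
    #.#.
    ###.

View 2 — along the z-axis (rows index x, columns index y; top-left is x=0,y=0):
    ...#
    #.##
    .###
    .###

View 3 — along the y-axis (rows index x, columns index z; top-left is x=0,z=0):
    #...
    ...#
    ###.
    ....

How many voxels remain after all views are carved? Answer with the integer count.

remaining voxels: 10

start: 4×4×4 = 64 voxels
carve view 1 (along x, YZ-mask fill 11/16): 44 voxels remain
carve view 2 (along z, XY-mask fill 10/16): 27 voxels remain
carve view 3 (along y, XZ-mask fill 5/16): 10 voxels remain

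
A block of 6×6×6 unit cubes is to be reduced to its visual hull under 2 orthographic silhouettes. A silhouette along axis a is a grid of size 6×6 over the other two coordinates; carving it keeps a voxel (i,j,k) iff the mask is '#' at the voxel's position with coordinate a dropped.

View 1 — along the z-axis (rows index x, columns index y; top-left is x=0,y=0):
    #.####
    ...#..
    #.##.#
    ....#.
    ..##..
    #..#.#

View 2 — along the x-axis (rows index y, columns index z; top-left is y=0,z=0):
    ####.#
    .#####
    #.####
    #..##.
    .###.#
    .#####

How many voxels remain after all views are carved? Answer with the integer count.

start: 6×6×6 = 216 voxels
  1. axis=2 (XY plane), |mask|=16  ⇒  voxels=96
  2. axis=0 (YZ plane), |mask|=27  ⇒  voxels=68

68 voxels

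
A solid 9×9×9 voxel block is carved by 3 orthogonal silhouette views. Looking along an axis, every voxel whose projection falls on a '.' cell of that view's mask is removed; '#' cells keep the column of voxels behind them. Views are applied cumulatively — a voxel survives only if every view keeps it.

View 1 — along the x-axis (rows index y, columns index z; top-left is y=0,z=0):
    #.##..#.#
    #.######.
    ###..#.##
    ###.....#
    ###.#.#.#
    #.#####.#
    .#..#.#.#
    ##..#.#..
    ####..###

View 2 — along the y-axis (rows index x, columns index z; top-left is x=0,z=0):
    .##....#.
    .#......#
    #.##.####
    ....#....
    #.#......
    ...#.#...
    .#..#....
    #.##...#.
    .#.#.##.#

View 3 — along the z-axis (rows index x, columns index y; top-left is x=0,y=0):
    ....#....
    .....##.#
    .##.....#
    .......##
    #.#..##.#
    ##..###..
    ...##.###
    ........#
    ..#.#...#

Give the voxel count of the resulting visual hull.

before carving: 729 voxels (9×9×9)
V1 x: intersect with YZ mask (50 set) -- 450 left
V2 y: intersect with XZ mask (28 set) -- 155 left
V3 z: intersect with XY mask (28 set) -- 60 left

remaining voxels: 60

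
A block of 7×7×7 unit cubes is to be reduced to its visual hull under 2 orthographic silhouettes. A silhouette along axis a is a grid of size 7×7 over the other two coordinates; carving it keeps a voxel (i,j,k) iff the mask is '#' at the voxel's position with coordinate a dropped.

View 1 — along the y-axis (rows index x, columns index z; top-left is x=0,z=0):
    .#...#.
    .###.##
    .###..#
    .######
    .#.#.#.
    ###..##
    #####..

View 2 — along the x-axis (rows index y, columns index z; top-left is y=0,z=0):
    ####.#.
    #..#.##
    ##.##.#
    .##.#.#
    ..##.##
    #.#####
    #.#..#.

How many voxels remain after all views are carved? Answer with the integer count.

voxel count = 132

full grid |V| = 343
  1. axis=1 (XZ plane), |mask|=30  ⇒  voxels=210
  2. axis=0 (YZ plane), |mask|=31  ⇒  voxels=132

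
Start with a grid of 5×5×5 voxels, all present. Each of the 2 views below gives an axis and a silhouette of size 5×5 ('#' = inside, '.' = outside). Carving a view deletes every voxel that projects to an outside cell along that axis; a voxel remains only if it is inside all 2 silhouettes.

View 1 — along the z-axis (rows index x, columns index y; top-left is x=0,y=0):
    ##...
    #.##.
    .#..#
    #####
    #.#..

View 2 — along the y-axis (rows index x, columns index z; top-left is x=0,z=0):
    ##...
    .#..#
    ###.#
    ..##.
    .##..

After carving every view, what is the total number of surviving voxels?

full grid |V| = 125
step 1: project along z, AND mask (14/25) → |grid| = 70
step 2: project along y, AND mask (12/25) → |grid| = 32

|visual hull| = 32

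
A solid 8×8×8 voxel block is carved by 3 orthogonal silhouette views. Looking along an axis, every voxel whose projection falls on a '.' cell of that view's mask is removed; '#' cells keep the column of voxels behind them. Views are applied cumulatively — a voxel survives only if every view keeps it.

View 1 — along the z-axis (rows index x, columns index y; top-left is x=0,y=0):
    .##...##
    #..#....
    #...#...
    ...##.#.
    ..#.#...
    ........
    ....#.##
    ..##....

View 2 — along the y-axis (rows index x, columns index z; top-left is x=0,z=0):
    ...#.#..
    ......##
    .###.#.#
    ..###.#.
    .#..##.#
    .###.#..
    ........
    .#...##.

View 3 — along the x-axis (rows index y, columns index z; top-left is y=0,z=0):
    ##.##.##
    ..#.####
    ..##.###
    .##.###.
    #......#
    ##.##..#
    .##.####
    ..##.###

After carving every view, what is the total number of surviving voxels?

voxel count = 27

initial block: 8^3 = 512
[1] z-view keeps 18 columns → grid now 144
[2] y-view keeps 24 columns → grid now 48
[3] x-view keeps 39 columns → grid now 27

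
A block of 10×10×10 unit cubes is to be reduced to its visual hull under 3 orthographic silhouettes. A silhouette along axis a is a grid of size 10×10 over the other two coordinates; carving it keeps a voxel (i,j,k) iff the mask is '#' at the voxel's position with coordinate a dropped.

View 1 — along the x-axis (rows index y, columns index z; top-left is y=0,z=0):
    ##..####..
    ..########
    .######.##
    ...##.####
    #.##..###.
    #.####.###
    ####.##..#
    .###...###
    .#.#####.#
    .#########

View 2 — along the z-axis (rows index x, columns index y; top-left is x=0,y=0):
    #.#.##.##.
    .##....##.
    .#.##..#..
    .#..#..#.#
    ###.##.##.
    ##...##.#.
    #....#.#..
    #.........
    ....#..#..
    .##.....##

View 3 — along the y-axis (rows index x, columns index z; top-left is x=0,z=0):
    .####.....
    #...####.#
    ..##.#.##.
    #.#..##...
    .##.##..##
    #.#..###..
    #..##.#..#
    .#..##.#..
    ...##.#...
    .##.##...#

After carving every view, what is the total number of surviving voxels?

start: 10×10×10 = 1000 voxels
  1. axis=0 (YZ plane), |mask|=71  ⇒  voxels=710
  2. axis=2 (XY plane), |mask|=40  ⇒  voxels=280
  3. axis=1 (XZ plane), |mask|=47  ⇒  voxels=141

voxel count = 141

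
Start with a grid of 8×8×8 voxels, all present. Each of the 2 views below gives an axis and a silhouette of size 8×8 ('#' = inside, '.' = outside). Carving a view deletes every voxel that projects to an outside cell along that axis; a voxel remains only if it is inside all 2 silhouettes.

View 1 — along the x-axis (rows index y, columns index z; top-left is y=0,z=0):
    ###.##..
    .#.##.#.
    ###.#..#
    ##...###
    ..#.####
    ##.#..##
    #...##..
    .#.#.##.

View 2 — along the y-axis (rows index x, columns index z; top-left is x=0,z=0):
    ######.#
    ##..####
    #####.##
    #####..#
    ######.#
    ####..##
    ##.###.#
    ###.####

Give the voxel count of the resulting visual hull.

remaining voxels: 236

initial block: 8^3 = 512
after view 1 [x-axis, 36 of 64 cells solid] → remaining = 288
after view 2 [y-axis, 52 of 64 cells solid] → remaining = 236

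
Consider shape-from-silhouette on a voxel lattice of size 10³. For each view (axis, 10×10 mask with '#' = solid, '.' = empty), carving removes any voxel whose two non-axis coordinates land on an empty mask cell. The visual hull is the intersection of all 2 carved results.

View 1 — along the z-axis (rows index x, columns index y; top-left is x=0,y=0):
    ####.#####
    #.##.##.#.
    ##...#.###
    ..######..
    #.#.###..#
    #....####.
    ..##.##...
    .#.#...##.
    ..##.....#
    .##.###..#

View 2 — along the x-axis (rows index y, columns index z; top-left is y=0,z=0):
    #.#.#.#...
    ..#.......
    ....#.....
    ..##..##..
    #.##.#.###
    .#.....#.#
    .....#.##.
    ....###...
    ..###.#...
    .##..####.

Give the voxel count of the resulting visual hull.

186 voxels

start: 10×10×10 = 1000 voxels
step 1: project along z, AND mask (55/100) → |grid| = 550
step 2: project along x, AND mask (36/100) → |grid| = 186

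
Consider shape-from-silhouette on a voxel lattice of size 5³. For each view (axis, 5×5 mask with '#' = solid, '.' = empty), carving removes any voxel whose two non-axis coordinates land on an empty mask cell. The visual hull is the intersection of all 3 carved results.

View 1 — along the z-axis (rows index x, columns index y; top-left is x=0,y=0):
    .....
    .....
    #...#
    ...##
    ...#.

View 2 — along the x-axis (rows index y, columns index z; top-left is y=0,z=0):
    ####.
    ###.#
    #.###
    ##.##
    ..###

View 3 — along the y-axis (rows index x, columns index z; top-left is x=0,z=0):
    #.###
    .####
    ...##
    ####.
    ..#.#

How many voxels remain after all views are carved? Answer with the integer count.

before carving: 125 voxels (5×5×5)
  1. axis=2 (XY plane), |mask|=5  ⇒  voxels=25
  2. axis=0 (YZ plane), |mask|=19  ⇒  voxels=18
  3. axis=1 (XZ plane), |mask|=16  ⇒  voxels=9

|visual hull| = 9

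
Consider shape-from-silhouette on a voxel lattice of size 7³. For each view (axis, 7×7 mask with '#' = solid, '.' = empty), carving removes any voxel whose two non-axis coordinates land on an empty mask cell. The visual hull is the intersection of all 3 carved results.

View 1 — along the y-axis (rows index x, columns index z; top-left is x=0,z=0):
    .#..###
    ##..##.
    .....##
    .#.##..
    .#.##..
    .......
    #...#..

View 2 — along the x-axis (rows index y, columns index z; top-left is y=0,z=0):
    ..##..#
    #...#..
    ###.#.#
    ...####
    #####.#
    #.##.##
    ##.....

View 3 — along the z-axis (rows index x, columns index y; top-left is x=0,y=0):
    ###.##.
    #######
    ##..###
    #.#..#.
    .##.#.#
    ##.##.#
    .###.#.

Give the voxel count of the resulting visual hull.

before carving: 343 voxels (7×7×7)
V1 y: intersect with XZ mask (18 set) -- 126 left
V2 x: intersect with YZ mask (27 set) -- 66 left
V3 z: intersect with XY mask (33 set) -- 45 left

voxel count = 45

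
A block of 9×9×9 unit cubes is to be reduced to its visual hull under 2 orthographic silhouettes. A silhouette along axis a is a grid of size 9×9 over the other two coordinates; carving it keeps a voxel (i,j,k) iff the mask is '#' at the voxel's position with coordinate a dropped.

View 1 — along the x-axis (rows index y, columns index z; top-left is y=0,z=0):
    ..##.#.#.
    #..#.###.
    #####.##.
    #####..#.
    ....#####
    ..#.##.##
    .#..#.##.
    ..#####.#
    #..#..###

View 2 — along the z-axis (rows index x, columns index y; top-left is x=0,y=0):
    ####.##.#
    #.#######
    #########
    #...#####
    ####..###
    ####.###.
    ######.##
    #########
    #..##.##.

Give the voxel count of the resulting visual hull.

initial block: 9^3 = 729
step 1: project along x, AND mask (47/81) → |grid| = 423
step 2: project along z, AND mask (66/81) → |grid| = 343

|visual hull| = 343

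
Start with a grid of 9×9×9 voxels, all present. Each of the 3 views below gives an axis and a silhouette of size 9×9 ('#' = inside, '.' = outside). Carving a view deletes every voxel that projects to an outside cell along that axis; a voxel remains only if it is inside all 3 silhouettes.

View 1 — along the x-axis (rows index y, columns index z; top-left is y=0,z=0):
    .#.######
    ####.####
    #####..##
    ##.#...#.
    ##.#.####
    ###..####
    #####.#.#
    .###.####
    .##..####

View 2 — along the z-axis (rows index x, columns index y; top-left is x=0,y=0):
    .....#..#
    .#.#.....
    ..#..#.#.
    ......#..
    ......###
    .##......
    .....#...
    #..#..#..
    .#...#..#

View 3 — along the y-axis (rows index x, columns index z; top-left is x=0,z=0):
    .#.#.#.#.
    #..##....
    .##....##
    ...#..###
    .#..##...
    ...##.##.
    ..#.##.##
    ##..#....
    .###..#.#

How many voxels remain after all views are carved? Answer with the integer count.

before carving: 729 voxels (9×9×9)
carve view 1 (along x, YZ-mask fill 60/81): 540 voxels remain
carve view 2 (along z, XY-mask fill 20/81): 134 voxels remain
carve view 3 (along y, XZ-mask fill 35/81): 61 voxels remain

remaining voxels: 61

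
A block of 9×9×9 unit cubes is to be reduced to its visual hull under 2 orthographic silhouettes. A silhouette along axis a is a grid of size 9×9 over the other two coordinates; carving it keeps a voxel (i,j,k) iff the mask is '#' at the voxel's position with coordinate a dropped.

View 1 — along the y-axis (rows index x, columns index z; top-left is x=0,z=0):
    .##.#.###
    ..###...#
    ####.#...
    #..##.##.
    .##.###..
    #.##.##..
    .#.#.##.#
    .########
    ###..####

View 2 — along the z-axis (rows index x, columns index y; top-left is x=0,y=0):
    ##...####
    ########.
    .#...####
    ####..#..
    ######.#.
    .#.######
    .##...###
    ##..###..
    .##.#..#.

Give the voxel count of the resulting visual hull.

remaining voxels: 281

start: 9×9×9 = 729 voxels
[1] y-view keeps 50 columns → grid now 450
[2] z-view keeps 52 columns → grid now 281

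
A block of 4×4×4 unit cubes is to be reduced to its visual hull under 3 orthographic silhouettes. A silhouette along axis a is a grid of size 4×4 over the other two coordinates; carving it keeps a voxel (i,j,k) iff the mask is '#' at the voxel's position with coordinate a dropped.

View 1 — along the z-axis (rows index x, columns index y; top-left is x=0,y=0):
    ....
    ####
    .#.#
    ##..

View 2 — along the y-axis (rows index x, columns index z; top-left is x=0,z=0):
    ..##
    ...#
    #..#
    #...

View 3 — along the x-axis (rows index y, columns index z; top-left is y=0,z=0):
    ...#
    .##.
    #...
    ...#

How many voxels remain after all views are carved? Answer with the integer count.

full grid |V| = 64
carve view 1 (along z, XY-mask fill 8/16): 32 voxels remain
carve view 2 (along y, XZ-mask fill 6/16): 10 voxels remain
carve view 3 (along x, YZ-mask fill 5/16): 3 voxels remain

|visual hull| = 3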